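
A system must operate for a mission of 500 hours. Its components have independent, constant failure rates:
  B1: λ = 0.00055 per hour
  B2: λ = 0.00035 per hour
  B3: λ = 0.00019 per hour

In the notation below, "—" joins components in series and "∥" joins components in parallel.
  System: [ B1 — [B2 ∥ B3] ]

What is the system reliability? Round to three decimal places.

0.749

R(B1) = exp(−0.00055 × 500) = 0.75957
R(B2) = exp(−0.00035 × 500) = 0.83946
R(B3) = exp(−0.00019 × 500) = 0.90937
Parallel (B2 and B3): 1 − (1 − 0.83946)(1 − 0.90937) = 0.98545
Series (B1 and [0.98545]): 0.75957 × 0.98545 = 0.749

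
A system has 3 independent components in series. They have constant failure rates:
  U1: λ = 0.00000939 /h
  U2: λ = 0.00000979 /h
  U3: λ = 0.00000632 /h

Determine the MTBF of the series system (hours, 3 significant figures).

Series of exponential components: λ_sys = Σ λ_i
λ_sys = 0.00000939 + 0.00000979 + 0.00000632 = 2.5500e-05 /h
MTBF = 1 / λ_sys = 39200 h

39200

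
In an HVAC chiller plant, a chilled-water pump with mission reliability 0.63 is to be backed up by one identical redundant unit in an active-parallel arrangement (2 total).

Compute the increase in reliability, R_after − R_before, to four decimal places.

R_before = 0.63
R_after = 1 − (1 − 0.63)^2 = 0.8631
ΔR = 0.8631 − 0.63 = 0.2331

0.2331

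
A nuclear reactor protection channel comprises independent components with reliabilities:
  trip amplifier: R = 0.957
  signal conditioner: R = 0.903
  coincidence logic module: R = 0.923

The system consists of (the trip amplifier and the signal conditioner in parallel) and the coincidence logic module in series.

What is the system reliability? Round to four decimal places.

Parallel (trip amplifier and signal conditioner): 1 − (1 − 0.957000)(1 − 0.903000) = 0.995829
Series ([0.995829] and coincidence logic module): 0.995829 × 0.923000 = 0.9192

0.9192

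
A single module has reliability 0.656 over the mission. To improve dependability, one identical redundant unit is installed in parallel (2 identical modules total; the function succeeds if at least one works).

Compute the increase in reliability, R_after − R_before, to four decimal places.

0.2257

R_before = 0.656
R_after = 1 − (1 − 0.656)^2 = 0.8817
ΔR = 0.8817 − 0.656 = 0.2257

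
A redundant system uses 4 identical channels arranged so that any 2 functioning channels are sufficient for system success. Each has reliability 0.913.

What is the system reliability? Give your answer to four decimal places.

0.9975

R = Σ_{i=2}^{4} C(4,i) p^i (1−p)^{4−i} with p = 0.913
C(4,2)·0.913^2·0.087^2 = 0.037856
C(4,3)·0.913^3·0.087^1 = 0.264845
C(4,4)·0.913^4·0.087^0 = 0.694837
Sum = 0.9975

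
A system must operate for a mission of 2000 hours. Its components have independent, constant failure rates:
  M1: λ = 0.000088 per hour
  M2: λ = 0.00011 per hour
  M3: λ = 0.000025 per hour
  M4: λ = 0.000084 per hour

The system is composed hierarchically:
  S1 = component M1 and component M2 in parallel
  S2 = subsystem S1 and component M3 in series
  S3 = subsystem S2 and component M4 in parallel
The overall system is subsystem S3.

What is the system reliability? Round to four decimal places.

0.9878

R(M1) = exp(−0.000088 × 2000) = 0.838618
R(M2) = exp(−0.00011 × 2000) = 0.802519
R(M3) = exp(−0.000025 × 2000) = 0.951229
R(M4) = exp(−0.000084 × 2000) = 0.845354
Parallel (M1 and M2): 1 − (1 − 0.838618)(1 − 0.802519) = 0.968130
Series ([0.968130] and M3): 0.968130 × 0.951229 = 0.920913
Parallel ([0.920913] and M4): 1 − (1 − 0.920913)(1 − 0.845354) = 0.9878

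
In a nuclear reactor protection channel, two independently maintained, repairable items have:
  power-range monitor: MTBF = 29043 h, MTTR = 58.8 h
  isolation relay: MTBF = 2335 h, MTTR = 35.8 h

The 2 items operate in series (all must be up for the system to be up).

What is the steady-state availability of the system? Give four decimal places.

0.9829

A(power-range monitor) = MTBF/(MTBF+MTTR) = 29043/(29043+58.8) = 0.997980
A(isolation relay) = MTBF/(MTBF+MTTR) = 2335/(2335+35.8) = 0.984900
Series availability: 0.997980 × 0.984900 = 0.9829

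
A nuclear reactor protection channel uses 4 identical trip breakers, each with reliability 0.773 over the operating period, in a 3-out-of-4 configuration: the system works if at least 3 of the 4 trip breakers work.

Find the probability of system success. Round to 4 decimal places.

0.7764

R = Σ_{i=3}^{4} C(4,i) p^i (1−p)^{4−i} with p = 0.773
C(4,3)·0.773^3·0.227^1 = 0.419396
C(4,4)·0.773^4·0.227^0 = 0.357041
Sum = 0.7764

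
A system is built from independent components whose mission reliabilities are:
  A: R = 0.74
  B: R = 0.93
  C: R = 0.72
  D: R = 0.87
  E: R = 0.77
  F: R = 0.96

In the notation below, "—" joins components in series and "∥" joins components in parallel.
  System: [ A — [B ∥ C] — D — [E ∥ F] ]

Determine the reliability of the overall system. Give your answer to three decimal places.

Parallel (B and C): 1 − (1 − 0.93000)(1 − 0.72000) = 0.98040
Parallel (E and F): 1 − (1 − 0.77000)(1 − 0.96000) = 0.99080
Series (A, [0.98040], D, and [0.99080]): 0.74000 × 0.98040 × 0.87000 × 0.99080 = 0.625

0.625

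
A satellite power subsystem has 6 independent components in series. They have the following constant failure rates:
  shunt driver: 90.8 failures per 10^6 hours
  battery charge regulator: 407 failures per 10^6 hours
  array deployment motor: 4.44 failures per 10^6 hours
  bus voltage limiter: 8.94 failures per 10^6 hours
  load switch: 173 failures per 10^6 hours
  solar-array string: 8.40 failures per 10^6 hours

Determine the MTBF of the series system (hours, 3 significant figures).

Series of exponential components: λ_sys = Σ λ_i
λ_sys = 0.0000908 + 0.000407 + 0.00000444 + 0.00000894 + 0.000173 + 0.00000840 = 6.9258e-04 /h
MTBF = 1 / λ_sys = 1440 h

1440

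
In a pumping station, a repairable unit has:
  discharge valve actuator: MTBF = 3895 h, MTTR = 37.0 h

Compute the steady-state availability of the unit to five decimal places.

A(discharge valve actuator) = MTBF/(MTBF+MTTR) = 3895/(3895+37.0) = 0.99059

0.99059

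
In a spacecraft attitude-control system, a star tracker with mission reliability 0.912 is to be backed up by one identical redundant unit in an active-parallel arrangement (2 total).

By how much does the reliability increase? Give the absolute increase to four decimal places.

0.0803

R_before = 0.912
R_after = 1 − (1 − 0.912)^2 = 0.9923
ΔR = 0.9923 − 0.912 = 0.0803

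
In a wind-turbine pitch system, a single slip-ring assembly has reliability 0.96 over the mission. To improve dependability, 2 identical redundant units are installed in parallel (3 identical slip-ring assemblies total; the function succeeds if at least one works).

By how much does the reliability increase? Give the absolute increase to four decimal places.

R_before = 0.96
R_after = 1 − (1 − 0.96)^3 = 0.9999
ΔR = 0.9999 − 0.96 = 0.0399

0.0399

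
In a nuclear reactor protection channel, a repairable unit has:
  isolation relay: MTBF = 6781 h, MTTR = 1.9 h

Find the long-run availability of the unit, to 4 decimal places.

0.9997

A(isolation relay) = MTBF/(MTBF+MTTR) = 6781/(6781+1.9) = 0.9997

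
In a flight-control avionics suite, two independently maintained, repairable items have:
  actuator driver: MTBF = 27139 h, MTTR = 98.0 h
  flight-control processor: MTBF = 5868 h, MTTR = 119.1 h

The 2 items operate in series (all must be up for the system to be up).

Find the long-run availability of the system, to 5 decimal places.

A(actuator driver) = MTBF/(MTBF+MTTR) = 27139/(27139+98.0) = 0.996402
A(flight-control processor) = MTBF/(MTBF+MTTR) = 5868/(5868+119.1) = 0.980107
Series availability: 0.996402 × 0.980107 = 0.97658

0.97658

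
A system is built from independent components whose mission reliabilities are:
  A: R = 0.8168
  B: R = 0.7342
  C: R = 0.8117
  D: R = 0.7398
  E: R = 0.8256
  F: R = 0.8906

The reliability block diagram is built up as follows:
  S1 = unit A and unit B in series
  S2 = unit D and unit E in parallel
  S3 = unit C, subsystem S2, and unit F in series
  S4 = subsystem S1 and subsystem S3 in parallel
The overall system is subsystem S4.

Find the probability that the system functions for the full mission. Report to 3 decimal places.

Series (A and B): 0.81680 × 0.73420 = 0.59969
Parallel (D and E): 1 − (1 − 0.73980)(1 − 0.82560) = 0.95462
Series (C, [0.95462], and F): 0.81170 × 0.95462 × 0.89060 = 0.69009
Parallel ([0.59969] and [0.69009]): 1 − (1 − 0.59969)(1 − 0.69009) = 0.876

0.876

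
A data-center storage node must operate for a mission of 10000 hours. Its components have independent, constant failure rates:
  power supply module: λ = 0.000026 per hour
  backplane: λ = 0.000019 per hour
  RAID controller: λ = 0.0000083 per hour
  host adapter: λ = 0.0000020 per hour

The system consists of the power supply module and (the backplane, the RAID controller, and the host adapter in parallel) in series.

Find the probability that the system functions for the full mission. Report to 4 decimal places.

0.7708

R(power supply module) = exp(−0.000026 × 10000) = 0.771052
R(backplane) = exp(−0.000019 × 10000) = 0.826959
R(RAID controller) = exp(−0.0000083 × 10000) = 0.920351
R(host adapter) = exp(−0.0000020 × 10000) = 0.980199
Parallel (backplane, RAID controller, and host adapter): 1 − (1 − 0.826959)(1 − 0.920351)(1 − 0.980199) = 0.999727
Series (power supply module and [0.999727]): 0.771052 × 0.999727 = 0.7708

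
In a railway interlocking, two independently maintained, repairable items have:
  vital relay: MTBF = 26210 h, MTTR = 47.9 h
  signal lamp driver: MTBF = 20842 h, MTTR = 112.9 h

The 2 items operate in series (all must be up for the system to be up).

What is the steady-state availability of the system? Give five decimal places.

A(vital relay) = MTBF/(MTBF+MTTR) = 26210/(26210+47.9) = 0.998176
A(signal lamp driver) = MTBF/(MTBF+MTTR) = 20842/(20842+112.9) = 0.994612
Series availability: 0.998176 × 0.994612 = 0.99280

0.99280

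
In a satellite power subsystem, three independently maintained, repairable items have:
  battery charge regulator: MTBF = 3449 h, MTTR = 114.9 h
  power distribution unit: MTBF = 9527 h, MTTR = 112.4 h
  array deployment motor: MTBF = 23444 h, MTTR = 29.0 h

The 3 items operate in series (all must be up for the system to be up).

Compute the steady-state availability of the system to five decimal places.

0.95529

A(battery charge regulator) = MTBF/(MTBF+MTTR) = 3449/(3449+114.9) = 0.967760
A(power distribution unit) = MTBF/(MTBF+MTTR) = 9527/(9527+112.4) = 0.988340
A(array deployment motor) = MTBF/(MTBF+MTTR) = 23444/(23444+29.0) = 0.998765
Series availability: 0.967760 × 0.988340 × 0.998765 = 0.95529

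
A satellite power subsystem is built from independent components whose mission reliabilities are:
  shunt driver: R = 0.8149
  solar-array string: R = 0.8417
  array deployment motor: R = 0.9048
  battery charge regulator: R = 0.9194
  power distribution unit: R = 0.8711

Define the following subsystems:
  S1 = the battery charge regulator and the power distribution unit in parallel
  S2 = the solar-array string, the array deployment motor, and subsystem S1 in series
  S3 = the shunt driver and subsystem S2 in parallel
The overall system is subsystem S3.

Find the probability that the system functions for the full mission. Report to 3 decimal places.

0.954

Parallel (battery charge regulator and power distribution unit): 1 − (1 − 0.91940)(1 − 0.87110) = 0.98961
Series (solar-array string, array deployment motor, and [0.98961]): 0.84170 × 0.90480 × 0.98961 = 0.75366
Parallel (shunt driver and [0.75366]): 1 − (1 − 0.81490)(1 − 0.75366) = 0.954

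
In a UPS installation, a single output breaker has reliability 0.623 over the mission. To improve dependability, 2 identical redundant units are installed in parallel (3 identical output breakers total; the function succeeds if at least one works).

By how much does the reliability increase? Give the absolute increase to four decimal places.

R_before = 0.623
R_after = 1 − (1 − 0.623)^3 = 0.9464
ΔR = 0.9464 − 0.623 = 0.3234

0.3234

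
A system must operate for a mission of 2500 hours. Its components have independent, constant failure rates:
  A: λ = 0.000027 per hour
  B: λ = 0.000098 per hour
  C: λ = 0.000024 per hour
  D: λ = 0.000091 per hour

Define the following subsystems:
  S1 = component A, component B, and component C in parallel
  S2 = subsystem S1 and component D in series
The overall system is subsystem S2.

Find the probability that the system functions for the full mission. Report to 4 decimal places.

0.7959

R(A) = exp(−0.000027 × 2500) = 0.934728
R(B) = exp(−0.000098 × 2500) = 0.782705
R(C) = exp(−0.000024 × 2500) = 0.941765
R(D) = exp(−0.000091 × 2500) = 0.796522
Parallel (A, B, and C): 1 − (1 − 0.934728)(1 − 0.782705)(1 − 0.941765) = 0.999174
Series ([0.999174] and D): 0.999174 × 0.796522 = 0.7959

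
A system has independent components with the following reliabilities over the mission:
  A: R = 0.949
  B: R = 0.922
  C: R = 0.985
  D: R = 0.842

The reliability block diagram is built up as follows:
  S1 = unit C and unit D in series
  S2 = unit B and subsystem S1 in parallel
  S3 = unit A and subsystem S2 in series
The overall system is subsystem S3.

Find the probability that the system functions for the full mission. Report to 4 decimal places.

Series (C and D): 0.985000 × 0.842000 = 0.829370
Parallel (B and [0.829370]): 1 − (1 − 0.922000)(1 − 0.829370) = 0.986691
Series (A and [0.986691]): 0.949000 × 0.986691 = 0.9364

0.9364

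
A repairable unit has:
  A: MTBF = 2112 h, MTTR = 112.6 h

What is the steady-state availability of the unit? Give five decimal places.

A(A) = MTBF/(MTBF+MTTR) = 2112/(2112+112.6) = 0.94938

0.94938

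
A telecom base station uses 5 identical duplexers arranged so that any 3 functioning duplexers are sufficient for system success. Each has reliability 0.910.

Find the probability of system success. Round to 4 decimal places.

R = Σ_{i=3}^{5} C(5,i) p^i (1−p)^{5−i} with p = 0.910
C(5,3)·0.910^3·0.090^2 = 0.061039
C(5,4)·0.910^4·0.090^1 = 0.308587
C(5,5)·0.910^5·0.090^0 = 0.624032
Sum = 0.9937

0.9937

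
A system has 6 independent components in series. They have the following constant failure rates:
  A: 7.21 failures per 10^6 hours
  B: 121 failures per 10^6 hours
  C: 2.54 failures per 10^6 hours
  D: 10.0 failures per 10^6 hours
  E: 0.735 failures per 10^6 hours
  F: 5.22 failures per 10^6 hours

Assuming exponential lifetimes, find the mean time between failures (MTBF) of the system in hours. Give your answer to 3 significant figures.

Series of exponential components: λ_sys = Σ λ_i
λ_sys = 0.00000721 + 0.000121 + 0.00000254 + 0.0000100 + 0.000000735 + 0.00000522 = 1.4671e-04 /h
MTBF = 1 / λ_sys = 6820 h

6820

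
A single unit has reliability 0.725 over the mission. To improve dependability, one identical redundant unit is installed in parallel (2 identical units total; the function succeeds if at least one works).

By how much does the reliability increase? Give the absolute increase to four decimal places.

0.1994

R_before = 0.725
R_after = 1 − (1 − 0.725)^2 = 0.9244
ΔR = 0.9244 − 0.725 = 0.1994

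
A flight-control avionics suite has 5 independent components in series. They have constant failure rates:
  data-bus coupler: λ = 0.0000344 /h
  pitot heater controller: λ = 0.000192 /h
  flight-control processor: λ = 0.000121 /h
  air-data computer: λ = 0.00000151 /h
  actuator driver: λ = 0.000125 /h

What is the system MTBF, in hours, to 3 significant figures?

Series of exponential components: λ_sys = Σ λ_i
λ_sys = 0.0000344 + 0.000192 + 0.000121 + 0.00000151 + 0.000125 = 4.7391e-04 /h
MTBF = 1 / λ_sys = 2110 h

2110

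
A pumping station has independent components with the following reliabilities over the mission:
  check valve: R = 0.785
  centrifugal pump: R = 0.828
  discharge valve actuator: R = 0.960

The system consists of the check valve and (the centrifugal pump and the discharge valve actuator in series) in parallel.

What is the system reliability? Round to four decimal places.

0.9559

Series (centrifugal pump and discharge valve actuator): 0.828000 × 0.960000 = 0.794880
Parallel (check valve and [0.794880]): 1 − (1 − 0.785000)(1 − 0.794880) = 0.9559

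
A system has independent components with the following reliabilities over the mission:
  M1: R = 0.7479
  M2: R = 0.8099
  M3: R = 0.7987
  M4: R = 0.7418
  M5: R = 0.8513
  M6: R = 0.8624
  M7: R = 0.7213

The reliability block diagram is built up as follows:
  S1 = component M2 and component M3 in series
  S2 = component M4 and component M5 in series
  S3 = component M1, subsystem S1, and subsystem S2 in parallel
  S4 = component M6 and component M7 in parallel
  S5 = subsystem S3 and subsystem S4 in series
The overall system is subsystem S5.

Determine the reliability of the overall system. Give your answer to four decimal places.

Series (M2 and M3): 0.809900 × 0.798700 = 0.646867
Series (M4 and M5): 0.741800 × 0.851300 = 0.631494
Parallel (M1, [0.646867], and [0.631494]): 1 − (1 − 0.747900)(1 − 0.646867)(1 − 0.631494) = 0.967194
Parallel (M6 and M7): 1 − (1 − 0.862400)(1 − 0.721300) = 0.961651
Series ([0.967194] and [0.961651]): 0.967194 × 0.961651 = 0.9301

0.9301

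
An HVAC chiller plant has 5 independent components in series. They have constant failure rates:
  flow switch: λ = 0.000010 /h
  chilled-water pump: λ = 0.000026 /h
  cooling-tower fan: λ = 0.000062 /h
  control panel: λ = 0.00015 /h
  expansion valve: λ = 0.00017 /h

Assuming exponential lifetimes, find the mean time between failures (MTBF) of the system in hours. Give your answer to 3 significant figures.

Series of exponential components: λ_sys = Σ λ_i
λ_sys = 0.000010 + 0.000026 + 0.000062 + 0.00015 + 0.00017 = 4.1800e-04 /h
MTBF = 1 / λ_sys = 2390 h

2390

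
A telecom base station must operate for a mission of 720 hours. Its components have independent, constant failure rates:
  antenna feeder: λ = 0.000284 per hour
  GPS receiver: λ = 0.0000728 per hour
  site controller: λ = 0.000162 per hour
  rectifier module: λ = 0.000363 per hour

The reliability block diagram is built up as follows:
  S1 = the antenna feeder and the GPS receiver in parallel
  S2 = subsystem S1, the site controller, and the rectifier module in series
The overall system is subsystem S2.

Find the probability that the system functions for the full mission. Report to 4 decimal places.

R(antenna feeder) = exp(−0.000284 × 720) = 0.815071
R(GPS receiver) = exp(−0.0000728 × 720) = 0.948934
R(site controller) = exp(−0.000162 × 720) = 0.889906
R(rectifier module) = exp(−0.000363 × 720) = 0.770004
Parallel (antenna feeder and GPS receiver): 1 − (1 − 0.815071)(1 − 0.948934) = 0.990556
Series ([0.990556], site controller, and rectifier module): 0.990556 × 0.889906 × 0.770004 = 0.6788

0.6788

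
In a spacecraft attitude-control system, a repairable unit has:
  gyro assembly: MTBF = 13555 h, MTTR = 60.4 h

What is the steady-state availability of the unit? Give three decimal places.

0.996

A(gyro assembly) = MTBF/(MTBF+MTTR) = 13555/(13555+60.4) = 0.996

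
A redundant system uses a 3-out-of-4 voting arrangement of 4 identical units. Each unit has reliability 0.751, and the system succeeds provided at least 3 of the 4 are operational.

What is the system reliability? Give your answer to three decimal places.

0.740

R = Σ_{i=3}^{4} C(4,i) p^i (1−p)^{4−i} with p = 0.751
C(4,3)·0.751^3·0.249^1 = 0.42187
C(4,4)·0.751^4·0.249^0 = 0.31810
Sum = 0.740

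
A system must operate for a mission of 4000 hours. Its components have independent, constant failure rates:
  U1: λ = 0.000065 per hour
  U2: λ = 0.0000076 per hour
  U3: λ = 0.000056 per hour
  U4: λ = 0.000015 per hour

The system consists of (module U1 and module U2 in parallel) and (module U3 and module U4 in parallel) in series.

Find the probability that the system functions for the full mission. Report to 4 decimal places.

R(U1) = exp(−0.000065 × 4000) = 0.771052
R(U2) = exp(−0.0000076 × 4000) = 0.970057
R(U3) = exp(−0.000056 × 4000) = 0.799315
R(U4) = exp(−0.000015 × 4000) = 0.941765
Parallel (U1 and U2): 1 − (1 − 0.771052)(1 − 0.970057) = 0.993145
Parallel (U3 and U4): 1 − (1 − 0.799315)(1 − 0.941765) = 0.988313
Series ([0.993145] and [0.988313]): 0.993145 × 0.988313 = 0.9815

0.9815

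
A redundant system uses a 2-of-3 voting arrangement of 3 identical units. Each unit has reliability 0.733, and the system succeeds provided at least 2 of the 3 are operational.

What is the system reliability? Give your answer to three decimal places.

0.824

R = Σ_{i=2}^{3} C(3,i) p^i (1−p)^{3−i} with p = 0.733
C(3,2)·0.733^2·0.267^1 = 0.43037
C(3,3)·0.733^3·0.267^0 = 0.39383
Sum = 0.824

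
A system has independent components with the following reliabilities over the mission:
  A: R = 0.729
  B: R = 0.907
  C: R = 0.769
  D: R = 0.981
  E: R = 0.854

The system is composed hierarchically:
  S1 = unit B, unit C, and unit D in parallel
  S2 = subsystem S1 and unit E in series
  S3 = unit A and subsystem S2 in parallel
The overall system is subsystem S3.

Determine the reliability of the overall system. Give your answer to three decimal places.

0.960

Parallel (B, C, and D): 1 − (1 − 0.90700)(1 − 0.76900)(1 − 0.98100) = 0.99959
Series ([0.99959] and E): 0.99959 × 0.85400 = 0.85365
Parallel (A and [0.85365]): 1 − (1 − 0.72900)(1 − 0.85365) = 0.960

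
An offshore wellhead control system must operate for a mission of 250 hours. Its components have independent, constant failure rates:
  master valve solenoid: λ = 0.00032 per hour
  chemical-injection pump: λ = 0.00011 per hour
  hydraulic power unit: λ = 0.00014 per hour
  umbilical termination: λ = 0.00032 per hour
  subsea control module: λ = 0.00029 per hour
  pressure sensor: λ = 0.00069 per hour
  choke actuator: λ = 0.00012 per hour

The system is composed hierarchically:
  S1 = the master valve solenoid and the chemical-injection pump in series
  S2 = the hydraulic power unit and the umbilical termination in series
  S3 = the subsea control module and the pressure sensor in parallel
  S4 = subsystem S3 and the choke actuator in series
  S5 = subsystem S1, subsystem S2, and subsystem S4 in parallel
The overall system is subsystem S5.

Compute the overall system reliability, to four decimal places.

0.9996

R(master valve solenoid) = exp(−0.00032 × 250) = 0.923116
R(chemical-injection pump) = exp(−0.00011 × 250) = 0.972875
R(hydraulic power unit) = exp(−0.00014 × 250) = 0.965605
R(umbilical termination) = exp(−0.00032 × 250) = 0.923116
R(subsea control module) = exp(−0.00029 × 250) = 0.930066
R(pressure sensor) = exp(−0.00069 × 250) = 0.841558
R(choke actuator) = exp(−0.00012 × 250) = 0.970446
Series (master valve solenoid and chemical-injection pump): 0.923116 × 0.972875 = 0.898076
Series (hydraulic power unit and umbilical termination): 0.965605 × 0.923116 = 0.891365
Parallel (subsea control module and pressure sensor): 1 − (1 − 0.930066)(1 − 0.841558) = 0.988920
Series ([0.988920] and choke actuator): 0.988920 × 0.970446 = 0.959693
Parallel ([0.898076], [0.891365], and [0.959693]): 1 − (1 − 0.898076)(1 − 0.891365)(1 − 0.959693) = 0.9996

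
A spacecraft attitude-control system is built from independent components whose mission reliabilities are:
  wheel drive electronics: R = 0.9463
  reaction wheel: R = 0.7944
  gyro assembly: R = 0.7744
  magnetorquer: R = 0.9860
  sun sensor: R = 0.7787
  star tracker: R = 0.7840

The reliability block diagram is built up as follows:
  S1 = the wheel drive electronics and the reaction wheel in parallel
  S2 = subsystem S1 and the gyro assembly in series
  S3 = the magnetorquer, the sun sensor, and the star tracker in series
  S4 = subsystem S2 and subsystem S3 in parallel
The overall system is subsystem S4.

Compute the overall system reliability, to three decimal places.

0.907

Parallel (wheel drive electronics and reaction wheel): 1 − (1 − 0.94630)(1 − 0.79440) = 0.98896
Series ([0.98896] and gyro assembly): 0.98896 × 0.77440 = 0.76585
Series (magnetorquer, sun sensor, and star tracker): 0.98600 × 0.77870 × 0.78400 = 0.60195
Parallel ([0.76585] and [0.60195]): 1 − (1 − 0.76585)(1 − 0.60195) = 0.907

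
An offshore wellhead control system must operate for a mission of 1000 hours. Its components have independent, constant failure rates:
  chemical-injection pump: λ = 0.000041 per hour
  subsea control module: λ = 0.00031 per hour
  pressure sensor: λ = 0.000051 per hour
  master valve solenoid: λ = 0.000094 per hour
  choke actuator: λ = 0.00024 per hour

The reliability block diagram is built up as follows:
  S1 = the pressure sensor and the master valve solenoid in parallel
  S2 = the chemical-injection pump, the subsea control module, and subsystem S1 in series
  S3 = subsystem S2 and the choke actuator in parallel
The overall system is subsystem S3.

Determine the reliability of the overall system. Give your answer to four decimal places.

0.9362

R(chemical-injection pump) = exp(−0.000041 × 1000) = 0.959829
R(subsea control module) = exp(−0.00031 × 1000) = 0.733447
R(pressure sensor) = exp(−0.000051 × 1000) = 0.950279
R(master valve solenoid) = exp(−0.000094 × 1000) = 0.910283
R(choke actuator) = exp(−0.00024 × 1000) = 0.786628
Parallel (pressure sensor and master valve solenoid): 1 − (1 − 0.950279)(1 − 0.910283) = 0.995539
Series (chemical-injection pump, subsea control module, and [0.995539]): 0.959829 × 0.733447 × 0.995539 = 0.700843
Parallel ([0.700843] and choke actuator): 1 − (1 − 0.700843)(1 − 0.786628) = 0.9362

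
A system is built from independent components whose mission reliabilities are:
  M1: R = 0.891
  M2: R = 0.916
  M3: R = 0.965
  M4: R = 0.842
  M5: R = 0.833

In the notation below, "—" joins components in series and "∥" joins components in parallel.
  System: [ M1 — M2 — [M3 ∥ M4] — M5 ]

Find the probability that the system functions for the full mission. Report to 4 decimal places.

0.6761

Parallel (M3 and M4): 1 − (1 − 0.965000)(1 − 0.842000) = 0.994470
Series (M1, M2, [0.994470], and M5): 0.891000 × 0.916000 × 0.994470 × 0.833000 = 0.6761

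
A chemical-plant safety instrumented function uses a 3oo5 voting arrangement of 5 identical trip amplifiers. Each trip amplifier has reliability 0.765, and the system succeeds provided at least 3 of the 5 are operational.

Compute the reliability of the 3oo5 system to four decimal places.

R = Σ_{i=3}^{5} C(5,i) p^i (1−p)^{5−i} with p = 0.765
C(5,3)·0.765^3·0.235^2 = 0.247241
C(5,4)·0.765^4·0.235^1 = 0.402424
C(5,5)·0.765^5·0.235^0 = 0.262004
Sum = 0.9117

0.9117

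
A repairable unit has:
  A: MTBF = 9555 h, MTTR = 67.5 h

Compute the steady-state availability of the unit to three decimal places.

A(A) = MTBF/(MTBF+MTTR) = 9555/(9555+67.5) = 0.993

0.993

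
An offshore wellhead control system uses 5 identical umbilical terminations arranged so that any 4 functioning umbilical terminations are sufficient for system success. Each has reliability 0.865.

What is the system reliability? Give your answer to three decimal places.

0.862

R = Σ_{i=4}^{5} C(5,i) p^i (1−p)^{5−i} with p = 0.865
C(5,4)·0.865^4·0.135^1 = 0.37789
C(5,5)·0.865^5·0.135^0 = 0.48426
Sum = 0.862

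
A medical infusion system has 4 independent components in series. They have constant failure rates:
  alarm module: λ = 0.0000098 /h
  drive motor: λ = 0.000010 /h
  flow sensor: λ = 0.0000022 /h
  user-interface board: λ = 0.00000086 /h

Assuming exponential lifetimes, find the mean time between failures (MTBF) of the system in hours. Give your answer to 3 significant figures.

Series of exponential components: λ_sys = Σ λ_i
λ_sys = 0.0000098 + 0.000010 + 0.0000022 + 0.00000086 = 2.2860e-05 /h
MTBF = 1 / λ_sys = 43700 h

43700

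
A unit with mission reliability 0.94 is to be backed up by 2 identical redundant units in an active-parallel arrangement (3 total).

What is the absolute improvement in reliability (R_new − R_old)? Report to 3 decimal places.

0.060

R_before = 0.94
R_after = 1 − (1 − 0.94)^3 = 1.000
ΔR = 1.000 − 0.94 = 0.060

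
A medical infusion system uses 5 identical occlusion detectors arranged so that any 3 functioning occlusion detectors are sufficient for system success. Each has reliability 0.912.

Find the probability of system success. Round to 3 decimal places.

0.994

R = Σ_{i=3}^{5} C(5,i) p^i (1−p)^{5−i} with p = 0.912
C(5,3)·0.912^3·0.088^2 = 0.05874
C(5,4)·0.912^4·0.088^1 = 0.30439
C(5,5)·0.912^5·0.088^0 = 0.63092
Sum = 0.994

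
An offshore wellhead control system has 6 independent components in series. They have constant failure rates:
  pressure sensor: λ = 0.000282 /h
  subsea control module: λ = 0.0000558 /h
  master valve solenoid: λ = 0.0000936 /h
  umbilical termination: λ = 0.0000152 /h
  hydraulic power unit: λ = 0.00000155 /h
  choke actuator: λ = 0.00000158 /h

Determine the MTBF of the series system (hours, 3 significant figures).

Series of exponential components: λ_sys = Σ λ_i
λ_sys = 0.000282 + 0.0000558 + 0.0000936 + 0.0000152 + 0.00000155 + 0.00000158 = 4.4973e-04 /h
MTBF = 1 / λ_sys = 2220 h

2220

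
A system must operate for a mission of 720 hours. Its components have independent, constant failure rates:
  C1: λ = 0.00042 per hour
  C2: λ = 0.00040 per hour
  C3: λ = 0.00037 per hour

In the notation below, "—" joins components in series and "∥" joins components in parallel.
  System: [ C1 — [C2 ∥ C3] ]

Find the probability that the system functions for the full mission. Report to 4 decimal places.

0.6958

R(C1) = exp(−0.00042 × 720) = 0.739042
R(C2) = exp(−0.00040 × 720) = 0.749762
R(C3) = exp(−0.00037 × 720) = 0.766133
Parallel (C2 and C3): 1 − (1 − 0.749762)(1 − 0.766133) = 0.941478
Series (C1 and [0.941478]): 0.739042 × 0.941478 = 0.6958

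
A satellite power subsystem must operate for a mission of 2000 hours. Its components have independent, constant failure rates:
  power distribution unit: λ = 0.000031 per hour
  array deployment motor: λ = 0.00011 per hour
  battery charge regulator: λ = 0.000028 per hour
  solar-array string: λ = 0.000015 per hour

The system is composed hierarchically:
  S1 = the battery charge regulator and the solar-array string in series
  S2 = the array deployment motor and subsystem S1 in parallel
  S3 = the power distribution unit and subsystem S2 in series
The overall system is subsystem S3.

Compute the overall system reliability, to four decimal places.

0.9246

R(power distribution unit) = exp(−0.000031 × 2000) = 0.939883
R(array deployment motor) = exp(−0.00011 × 2000) = 0.802519
R(battery charge regulator) = exp(−0.000028 × 2000) = 0.945539
R(solar-array string) = exp(−0.000015 × 2000) = 0.970446
Series (battery charge regulator and solar-array string): 0.945539 × 0.970446 = 0.917595
Parallel (array deployment motor and [0.917595]): 1 − (1 − 0.802519)(1 − 0.917595) = 0.983727
Series (power distribution unit and [0.983727]): 0.939883 × 0.983727 = 0.9246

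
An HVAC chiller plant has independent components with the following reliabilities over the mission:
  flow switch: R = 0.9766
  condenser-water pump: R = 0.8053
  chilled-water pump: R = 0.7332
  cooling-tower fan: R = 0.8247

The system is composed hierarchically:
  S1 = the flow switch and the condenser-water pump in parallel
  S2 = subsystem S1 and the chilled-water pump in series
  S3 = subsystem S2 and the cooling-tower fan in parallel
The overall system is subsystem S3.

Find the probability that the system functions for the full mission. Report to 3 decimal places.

0.953

Parallel (flow switch and condenser-water pump): 1 − (1 − 0.97660)(1 − 0.80530) = 0.99544
Series ([0.99544] and chilled-water pump): 0.99544 × 0.73320 = 0.72986
Parallel ([0.72986] and cooling-tower fan): 1 − (1 − 0.72986)(1 − 0.82470) = 0.953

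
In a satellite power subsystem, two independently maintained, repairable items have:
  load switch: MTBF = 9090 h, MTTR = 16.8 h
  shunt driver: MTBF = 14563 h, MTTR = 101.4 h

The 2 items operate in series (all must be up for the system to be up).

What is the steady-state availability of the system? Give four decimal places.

A(load switch) = MTBF/(MTBF+MTTR) = 9090/(9090+16.8) = 0.998155
A(shunt driver) = MTBF/(MTBF+MTTR) = 14563/(14563+101.4) = 0.993085
Series availability: 0.998155 × 0.993085 = 0.9913

0.9913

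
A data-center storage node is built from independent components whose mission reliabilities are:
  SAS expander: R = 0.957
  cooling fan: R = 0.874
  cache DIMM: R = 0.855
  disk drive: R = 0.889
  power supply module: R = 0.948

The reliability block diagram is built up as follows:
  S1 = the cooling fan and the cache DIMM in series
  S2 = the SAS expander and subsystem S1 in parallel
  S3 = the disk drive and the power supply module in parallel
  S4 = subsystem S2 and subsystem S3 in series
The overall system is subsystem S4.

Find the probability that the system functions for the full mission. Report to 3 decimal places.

0.983

Series (cooling fan and cache DIMM): 0.87400 × 0.85500 = 0.74727
Parallel (SAS expander and [0.74727]): 1 − (1 − 0.95700)(1 − 0.74727) = 0.98913
Parallel (disk drive and power supply module): 1 − (1 − 0.88900)(1 − 0.94800) = 0.99423
Series ([0.98913] and [0.99423]): 0.98913 × 0.99423 = 0.983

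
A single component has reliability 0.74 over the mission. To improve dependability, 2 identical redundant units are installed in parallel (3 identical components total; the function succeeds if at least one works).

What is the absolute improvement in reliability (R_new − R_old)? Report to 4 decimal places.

R_before = 0.74
R_after = 1 − (1 − 0.74)^3 = 0.9824
ΔR = 0.9824 − 0.74 = 0.2424

0.2424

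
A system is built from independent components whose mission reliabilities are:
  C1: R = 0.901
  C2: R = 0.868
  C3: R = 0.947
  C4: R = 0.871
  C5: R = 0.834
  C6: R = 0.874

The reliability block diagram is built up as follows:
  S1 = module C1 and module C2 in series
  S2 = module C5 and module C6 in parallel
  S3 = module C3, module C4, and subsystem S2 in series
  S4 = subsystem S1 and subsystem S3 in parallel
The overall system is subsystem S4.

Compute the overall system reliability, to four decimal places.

0.9581

Series (C1 and C2): 0.901000 × 0.868000 = 0.782068
Parallel (C5 and C6): 1 − (1 − 0.834000)(1 − 0.874000) = 0.979084
Series (C3, C4, and [0.979084]): 0.947000 × 0.871000 × 0.979084 = 0.807585
Parallel ([0.782068] and [0.807585]): 1 − (1 − 0.782068)(1 − 0.807585) = 0.9581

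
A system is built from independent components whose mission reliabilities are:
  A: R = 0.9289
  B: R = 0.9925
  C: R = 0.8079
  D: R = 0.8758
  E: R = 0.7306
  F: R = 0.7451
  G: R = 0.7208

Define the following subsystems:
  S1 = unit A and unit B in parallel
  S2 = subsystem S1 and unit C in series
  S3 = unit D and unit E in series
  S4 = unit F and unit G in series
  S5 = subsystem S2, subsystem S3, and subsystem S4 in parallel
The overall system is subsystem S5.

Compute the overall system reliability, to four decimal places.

0.9679

Parallel (A and B): 1 − (1 − 0.928900)(1 − 0.992500) = 0.999467
Series ([0.999467] and C): 0.999467 × 0.807900 = 0.807469
Series (D and E): 0.875800 × 0.730600 = 0.639859
Series (F and G): 0.745100 × 0.720800 = 0.537068
Parallel ([0.807469], [0.639859], and [0.537068]): 1 − (1 − 0.807469)(1 − 0.639859)(1 − 0.537068) = 0.9679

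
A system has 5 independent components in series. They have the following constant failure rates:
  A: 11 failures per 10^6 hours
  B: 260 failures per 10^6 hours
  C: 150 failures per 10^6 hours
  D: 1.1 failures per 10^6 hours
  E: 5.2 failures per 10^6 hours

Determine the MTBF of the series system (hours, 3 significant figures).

2340

Series of exponential components: λ_sys = Σ λ_i
λ_sys = 0.000011 + 0.00026 + 0.00015 + 0.0000011 + 0.0000052 = 4.2730e-04 /h
MTBF = 1 / λ_sys = 2340 h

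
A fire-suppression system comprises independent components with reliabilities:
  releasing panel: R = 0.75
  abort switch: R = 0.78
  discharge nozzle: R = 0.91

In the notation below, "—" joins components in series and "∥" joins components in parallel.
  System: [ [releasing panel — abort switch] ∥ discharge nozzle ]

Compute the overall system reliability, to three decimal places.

0.963

Series (releasing panel and abort switch): 0.75000 × 0.78000 = 0.58500
Parallel ([0.58500] and discharge nozzle): 1 − (1 − 0.58500)(1 − 0.91000) = 0.963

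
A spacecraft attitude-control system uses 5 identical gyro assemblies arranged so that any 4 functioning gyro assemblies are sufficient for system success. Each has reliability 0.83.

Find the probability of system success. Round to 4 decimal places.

0.7973

R = Σ_{i=4}^{5} C(5,i) p^i (1−p)^{5−i} with p = 0.83
C(5,4)·0.83^4·0.17^1 = 0.403396
C(5,5)·0.83^5·0.17^0 = 0.393904
Sum = 0.7973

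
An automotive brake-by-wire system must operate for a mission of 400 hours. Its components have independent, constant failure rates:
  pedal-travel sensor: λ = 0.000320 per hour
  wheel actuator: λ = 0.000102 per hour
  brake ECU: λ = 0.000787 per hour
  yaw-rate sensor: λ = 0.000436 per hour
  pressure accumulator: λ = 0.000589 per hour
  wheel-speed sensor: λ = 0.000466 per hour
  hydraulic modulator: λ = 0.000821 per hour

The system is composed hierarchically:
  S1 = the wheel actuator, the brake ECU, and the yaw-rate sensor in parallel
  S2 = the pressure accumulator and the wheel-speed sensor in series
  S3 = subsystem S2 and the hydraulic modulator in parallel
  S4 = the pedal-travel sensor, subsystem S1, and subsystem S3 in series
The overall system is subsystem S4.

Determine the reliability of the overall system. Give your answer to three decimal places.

R(pedal-travel sensor) = exp(−0.000320 × 400) = 0.87985
R(wheel actuator) = exp(−0.000102 × 400) = 0.96002
R(brake ECU) = exp(−0.000787 × 400) = 0.72993
R(yaw-rate sensor) = exp(−0.000436 × 400) = 0.83996
R(pressure accumulator) = exp(−0.000589 × 400) = 0.79010
R(wheel-speed sensor) = exp(−0.000466 × 400) = 0.82994
R(hydraulic modulator) = exp(−0.000821 × 400) = 0.72007
Parallel (wheel actuator, brake ECU, and yaw-rate sensor): 1 − (1 − 0.96002)(1 − 0.72993)(1 − 0.83996) = 0.99827
Series (pressure accumulator and wheel-speed sensor): 0.79010 × 0.82994 = 0.65574
Parallel ([0.65574] and hydraulic modulator): 1 − (1 − 0.65574)(1 − 0.72007) = 0.90363
Series (pedal-travel sensor, [0.99827], and [0.90363]): 0.87985 × 0.99827 × 0.90363 = 0.794

0.794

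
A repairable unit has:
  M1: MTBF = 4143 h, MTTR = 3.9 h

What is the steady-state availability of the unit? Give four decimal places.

0.9991

A(M1) = MTBF/(MTBF+MTTR) = 4143/(4143+3.9) = 0.9991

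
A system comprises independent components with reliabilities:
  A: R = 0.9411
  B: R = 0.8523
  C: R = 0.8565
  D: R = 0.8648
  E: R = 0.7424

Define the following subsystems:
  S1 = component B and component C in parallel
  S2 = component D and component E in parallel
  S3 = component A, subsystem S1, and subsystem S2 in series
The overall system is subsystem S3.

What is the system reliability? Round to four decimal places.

0.8891

Parallel (B and C): 1 − (1 − 0.852300)(1 − 0.856500) = 0.978805
Parallel (D and E): 1 − (1 − 0.864800)(1 − 0.742400) = 0.965172
Series (A, [0.978805], and [0.965172]): 0.941100 × 0.978805 × 0.965172 = 0.8891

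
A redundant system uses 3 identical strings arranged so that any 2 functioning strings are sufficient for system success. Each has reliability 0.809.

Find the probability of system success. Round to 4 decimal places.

R = Σ_{i=2}^{3} C(3,i) p^i (1−p)^{3−i} with p = 0.809
C(3,2)·0.809^2·0.191^1 = 0.375018
C(3,3)·0.809^3·0.191^0 = 0.529475
Sum = 0.9045

0.9045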